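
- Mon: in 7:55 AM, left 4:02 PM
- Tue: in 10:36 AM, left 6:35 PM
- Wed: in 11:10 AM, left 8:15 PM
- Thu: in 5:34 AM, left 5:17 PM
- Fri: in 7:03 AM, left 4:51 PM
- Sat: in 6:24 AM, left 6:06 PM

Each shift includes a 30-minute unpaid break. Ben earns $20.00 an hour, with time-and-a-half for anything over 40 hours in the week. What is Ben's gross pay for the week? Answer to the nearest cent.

$1262.00

Mon: 7:55 AM–4:02 PM = 8 h 7 min; less 30 min break → 7 h 37 min
Tue: 10:36 AM–6:35 PM = 7 h 59 min; less 30 min break → 7 h 29 min
Wed: 11:10 AM–8:15 PM = 9 h 5 min; less 30 min break → 8 h 35 min
Thu: 5:34 AM–5:17 PM = 11 h 43 min; less 30 min break → 11 h 13 min
Fri: 7:03 AM–4:51 PM = 9 h 48 min; less 30 min break → 9 h 18 min
Sat: 6:24 AM–6:06 PM = 11 h 42 min; less 30 min break → 11 h 12 min
Total worked: 55 h 24 min = 3324 min.
Regular 40 h 0 min = 2400 min at $20.00/h; overtime 15 h 24 min = 924 min at $30.00/h.
Pay = (2400 × $20.00 + 924 × $30.00) ÷ 60 = $1262.00.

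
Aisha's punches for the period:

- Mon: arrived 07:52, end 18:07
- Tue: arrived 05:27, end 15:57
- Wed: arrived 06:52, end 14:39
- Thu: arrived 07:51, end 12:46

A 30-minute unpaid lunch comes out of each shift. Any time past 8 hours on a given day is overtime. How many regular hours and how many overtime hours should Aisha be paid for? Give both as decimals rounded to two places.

Mon: 07:52–18:07 = 10 h 15 min; less 30 min break → 9 h 45 min
Tue: 05:27–15:57 = 10 h 30 min; less 30 min break → 10 h 0 min
Wed: 06:52–14:39 = 7 h 47 min; less 30 min break → 7 h 17 min
Thu: 07:51–12:46 = 4 h 55 min; less 30 min break → 4 h 25 min
Mon reg 8 h 0 min / OT 1 h 45 min; Tue reg 8 h 0 min / OT 2 h 0 min; Wed reg 7 h 17 min / OT 0 h 0 min; Thu reg 4 h 25 min / OT 0 h 0 min.
Totals: regular 27 h 42 min, overtime 3 h 45 min.

Regular 27.70 hours, overtime 3.75 hours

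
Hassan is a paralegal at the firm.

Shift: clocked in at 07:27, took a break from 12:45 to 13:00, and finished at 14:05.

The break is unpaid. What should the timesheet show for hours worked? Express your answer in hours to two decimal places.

Shift: 07:27–14:05 = 6 h 38 min; less 15 min break → 6 h 23 min

6.38 hours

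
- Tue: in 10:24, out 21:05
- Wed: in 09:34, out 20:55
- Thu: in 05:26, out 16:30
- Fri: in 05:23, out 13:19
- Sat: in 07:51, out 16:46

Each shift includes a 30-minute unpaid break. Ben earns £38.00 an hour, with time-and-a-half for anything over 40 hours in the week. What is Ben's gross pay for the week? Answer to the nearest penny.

£1944.65

Tue: 10:24–21:05 = 10 h 41 min; less 30 min break → 10 h 11 min
Wed: 09:34–20:55 = 11 h 21 min; less 30 min break → 10 h 51 min
Thu: 05:26–16:30 = 11 h 4 min; less 30 min break → 10 h 34 min
Fri: 05:23–13:19 = 7 h 56 min; less 30 min break → 7 h 26 min
Sat: 07:51–16:46 = 8 h 55 min; less 30 min break → 8 h 25 min
Total worked: 47 h 27 min = 2847 min.
Regular 40 h 0 min = 2400 min at £38.00/h; overtime 7 h 27 min = 447 min at £57.00/h.
Pay = (2400 × £38.00 + 447 × £57.00) ÷ 60 = £1944.65.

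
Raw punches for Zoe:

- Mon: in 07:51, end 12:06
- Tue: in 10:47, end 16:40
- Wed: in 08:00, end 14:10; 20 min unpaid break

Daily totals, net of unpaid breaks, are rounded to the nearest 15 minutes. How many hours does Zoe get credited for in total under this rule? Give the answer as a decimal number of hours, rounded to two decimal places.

16.00 hours

Mon: 07:51–12:06 = 4 h 15 min → rounds to 4 h 15 min
Tue: 10:47–16:40 = 5 h 53 min → rounds to 6 h 0 min
Wed: 08:00–14:10 = 6 h 10 min − 20 min = 5 h 50 min → rounds to 5 h 45 min
Total credited: 16 h 0 min.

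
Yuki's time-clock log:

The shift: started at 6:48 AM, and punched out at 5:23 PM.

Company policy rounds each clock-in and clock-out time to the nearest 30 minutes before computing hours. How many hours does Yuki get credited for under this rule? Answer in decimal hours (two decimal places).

10.50 hours

The shift: in 6:48 AM→7:00 AM, out 5:23 PM→5:30 PM; 10 h 30 min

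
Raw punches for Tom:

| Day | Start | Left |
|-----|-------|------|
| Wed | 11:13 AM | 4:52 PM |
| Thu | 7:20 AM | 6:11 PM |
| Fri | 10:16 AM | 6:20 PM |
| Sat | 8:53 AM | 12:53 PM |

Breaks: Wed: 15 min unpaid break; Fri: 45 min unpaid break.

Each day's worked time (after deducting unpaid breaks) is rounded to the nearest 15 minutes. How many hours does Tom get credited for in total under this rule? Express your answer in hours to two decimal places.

27.50 hours

Wed: 11:13 AM–4:52 PM = 5 h 39 min − 15 min = 5 h 24 min → rounds to 5 h 30 min
Thu: 7:20 AM–6:11 PM = 10 h 51 min → rounds to 10 h 45 min
Fri: 10:16 AM–6:20 PM = 8 h 4 min − 45 min = 7 h 19 min → rounds to 7 h 15 min
Sat: 8:53 AM–12:53 PM = 4 h 0 min → rounds to 4 h 0 min
Total credited: 27 h 30 min.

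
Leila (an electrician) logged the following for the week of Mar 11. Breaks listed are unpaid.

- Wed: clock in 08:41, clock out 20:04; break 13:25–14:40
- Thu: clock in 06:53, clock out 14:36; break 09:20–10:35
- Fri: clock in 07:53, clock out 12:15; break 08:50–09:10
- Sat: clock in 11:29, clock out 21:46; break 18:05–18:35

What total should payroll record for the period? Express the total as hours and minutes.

30 h 25 min

Wed: 08:41–20:04 = 11 h 23 min; less 75 min break → 10 h 8 min
Thu: 06:53–14:36 = 7 h 43 min; less 75 min break → 6 h 28 min
Fri: 07:53–12:15 = 4 h 22 min; less 20 min break → 4 h 2 min
Sat: 11:29–21:46 = 10 h 17 min; less 30 min break → 9 h 47 min
Total: 10 h 8 min + 6 h 28 min + 4 h 2 min + 9 h 47 min = 30 h 25 min.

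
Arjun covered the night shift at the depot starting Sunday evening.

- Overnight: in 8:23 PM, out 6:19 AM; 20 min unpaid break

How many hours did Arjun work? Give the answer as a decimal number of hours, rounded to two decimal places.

9.60 hours

Overnight: 8:23 PM → midnight = 3 h 37 min; midnight → 6:19 AM = 6 h 19 min; span 9 h 56 min; less 20 min break → 9 h 36 min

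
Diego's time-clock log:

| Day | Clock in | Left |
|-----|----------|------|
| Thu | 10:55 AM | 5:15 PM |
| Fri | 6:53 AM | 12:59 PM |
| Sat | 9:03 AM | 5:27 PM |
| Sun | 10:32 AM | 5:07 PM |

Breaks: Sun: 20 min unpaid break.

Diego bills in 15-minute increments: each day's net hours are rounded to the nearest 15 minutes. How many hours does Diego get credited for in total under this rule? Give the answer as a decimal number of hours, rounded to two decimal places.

27.00 hours

Thu: 10:55 AM–5:15 PM = 6 h 20 min → rounds to 6 h 15 min
Fri: 6:53 AM–12:59 PM = 6 h 6 min → rounds to 6 h 0 min
Sat: 9:03 AM–5:27 PM = 8 h 24 min → rounds to 8 h 30 min
Sun: 10:32 AM–5:07 PM = 6 h 35 min − 20 min = 6 h 15 min → rounds to 6 h 15 min
Total credited: 27 h 0 min.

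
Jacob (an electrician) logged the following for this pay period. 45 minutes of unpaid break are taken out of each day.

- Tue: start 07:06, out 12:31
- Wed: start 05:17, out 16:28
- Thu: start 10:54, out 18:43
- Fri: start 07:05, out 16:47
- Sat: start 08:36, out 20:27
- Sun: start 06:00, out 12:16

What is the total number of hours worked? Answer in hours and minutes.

Tue: 07:06–12:31 = 5 h 25 min; less 45 min break → 4 h 40 min
Wed: 05:17–16:28 = 11 h 11 min; less 45 min break → 10 h 26 min
Thu: 10:54–18:43 = 7 h 49 min; less 45 min break → 7 h 4 min
Fri: 07:05–16:47 = 9 h 42 min; less 45 min break → 8 h 57 min
Sat: 08:36–20:27 = 11 h 51 min; less 45 min break → 11 h 6 min
Sun: 06:00–12:16 = 6 h 16 min; less 45 min break → 5 h 31 min
Total: 4 h 40 min + 10 h 26 min + 7 h 4 min + 8 h 57 min + 11 h 6 min + 5 h 31 min = 47 h 44 min.

47 h 44 min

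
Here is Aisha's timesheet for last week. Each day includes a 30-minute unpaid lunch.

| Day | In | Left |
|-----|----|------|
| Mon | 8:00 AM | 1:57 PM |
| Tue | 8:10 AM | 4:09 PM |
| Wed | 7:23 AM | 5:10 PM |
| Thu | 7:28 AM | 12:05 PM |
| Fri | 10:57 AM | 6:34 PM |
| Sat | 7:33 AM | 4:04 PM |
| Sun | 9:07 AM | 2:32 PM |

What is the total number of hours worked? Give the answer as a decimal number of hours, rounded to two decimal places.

Mon: 8:00 AM–1:57 PM = 5 h 57 min; less 30 min break → 5 h 27 min
Tue: 8:10 AM–4:09 PM = 7 h 59 min; less 30 min break → 7 h 29 min
Wed: 7:23 AM–5:10 PM = 9 h 47 min; less 30 min break → 9 h 17 min
Thu: 7:28 AM–12:05 PM = 4 h 37 min; less 30 min break → 4 h 7 min
Fri: 10:57 AM–6:34 PM = 7 h 37 min; less 30 min break → 7 h 7 min
Sat: 7:33 AM–4:04 PM = 8 h 31 min; less 30 min break → 8 h 1 min
Sun: 9:07 AM–2:32 PM = 5 h 25 min; less 30 min break → 4 h 55 min
Total: 5 h 27 min + 7 h 29 min + 9 h 17 min + 4 h 7 min + 7 h 7 min + 8 h 1 min + 4 h 55 min = 46 h 23 min.

46.38 hours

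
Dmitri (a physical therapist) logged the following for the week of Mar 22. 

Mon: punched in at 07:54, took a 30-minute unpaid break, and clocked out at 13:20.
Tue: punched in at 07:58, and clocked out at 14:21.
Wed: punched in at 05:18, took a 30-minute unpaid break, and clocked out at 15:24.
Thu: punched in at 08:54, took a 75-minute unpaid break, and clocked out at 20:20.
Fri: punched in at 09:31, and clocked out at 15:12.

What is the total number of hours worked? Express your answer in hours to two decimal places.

36.78 hours

Mon: 07:54–13:20 = 5 h 26 min; less 30 min break → 4 h 56 min
Tue: 07:58–14:21 = 6 h 23 min
Wed: 05:18–15:24 = 10 h 6 min; less 30 min break → 9 h 36 min
Thu: 08:54–20:20 = 11 h 26 min; less 75 min break → 10 h 11 min
Fri: 09:31–15:12 = 5 h 41 min
Total: 4 h 56 min + 6 h 23 min + 9 h 36 min + 10 h 11 min + 5 h 41 min = 36 h 47 min.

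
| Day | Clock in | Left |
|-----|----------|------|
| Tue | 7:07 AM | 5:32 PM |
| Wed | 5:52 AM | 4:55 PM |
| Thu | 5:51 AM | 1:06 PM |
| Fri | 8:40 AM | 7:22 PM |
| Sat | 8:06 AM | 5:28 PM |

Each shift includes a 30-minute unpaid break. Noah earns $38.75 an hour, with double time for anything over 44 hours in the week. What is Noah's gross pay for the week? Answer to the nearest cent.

Tue: 7:07 AM–5:32 PM = 10 h 25 min; less 30 min break → 9 h 55 min
Wed: 5:52 AM–4:55 PM = 11 h 3 min; less 30 min break → 10 h 33 min
Thu: 5:51 AM–1:06 PM = 7 h 15 min; less 30 min break → 6 h 45 min
Fri: 8:40 AM–7:22 PM = 10 h 42 min; less 30 min break → 10 h 12 min
Sat: 8:06 AM–5:28 PM = 9 h 22 min; less 30 min break → 8 h 52 min
Total worked: 46 h 17 min = 2777 min.
Regular 44 h 0 min = 2640 min at $38.75/h; overtime 2 h 17 min = 137 min at $77.50/h.
Pay = (2640 × $38.75 + 137 × $77.50) ÷ 60 = $1881.96.

$1881.96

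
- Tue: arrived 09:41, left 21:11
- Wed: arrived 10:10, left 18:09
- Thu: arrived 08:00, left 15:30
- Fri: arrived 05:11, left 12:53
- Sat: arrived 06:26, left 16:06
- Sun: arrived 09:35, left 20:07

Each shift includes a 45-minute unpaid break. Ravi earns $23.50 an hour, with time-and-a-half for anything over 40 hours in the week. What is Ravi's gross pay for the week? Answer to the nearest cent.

Tue: 09:41–21:11 = 11 h 30 min; less 45 min break → 10 h 45 min
Wed: 10:10–18:09 = 7 h 59 min; less 45 min break → 7 h 14 min
Thu: 08:00–15:30 = 7 h 30 min; less 45 min break → 6 h 45 min
Fri: 05:11–12:53 = 7 h 42 min; less 45 min break → 6 h 57 min
Sat: 06:26–16:06 = 9 h 40 min; less 45 min break → 8 h 55 min
Sun: 09:35–20:07 = 10 h 32 min; less 45 min break → 9 h 47 min
Total worked: 50 h 23 min = 3023 min.
Regular 40 h 0 min = 2400 min at $23.50/h; overtime 10 h 23 min = 623 min at $35.25/h.
Pay = (2400 × $23.50 + 623 × $35.25) ÷ 60 = $1306.01.

$1306.01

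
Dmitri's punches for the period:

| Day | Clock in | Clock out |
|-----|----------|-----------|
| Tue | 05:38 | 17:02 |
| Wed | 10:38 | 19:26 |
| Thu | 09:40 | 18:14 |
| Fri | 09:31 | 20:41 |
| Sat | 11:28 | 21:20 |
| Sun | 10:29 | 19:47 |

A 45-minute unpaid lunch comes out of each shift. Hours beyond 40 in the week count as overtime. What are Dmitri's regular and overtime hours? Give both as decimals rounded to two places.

Regular 40.00 hours, overtime 14.60 hours

Tue: 05:38–17:02 = 11 h 24 min; less 45 min break → 10 h 39 min
Wed: 10:38–19:26 = 8 h 48 min; less 45 min break → 8 h 3 min
Thu: 09:40–18:14 = 8 h 34 min; less 45 min break → 7 h 49 min
Fri: 09:31–20:41 = 11 h 10 min; less 45 min break → 10 h 25 min
Sat: 11:28–21:20 = 9 h 52 min; less 45 min break → 9 h 7 min
Sun: 10:29–19:47 = 9 h 18 min; less 45 min break → 8 h 33 min
Total worked: 54 h 36 min = 54.60 h.
Threshold 40 h → overtime 14 h 36 min, regular 40 h 0 min.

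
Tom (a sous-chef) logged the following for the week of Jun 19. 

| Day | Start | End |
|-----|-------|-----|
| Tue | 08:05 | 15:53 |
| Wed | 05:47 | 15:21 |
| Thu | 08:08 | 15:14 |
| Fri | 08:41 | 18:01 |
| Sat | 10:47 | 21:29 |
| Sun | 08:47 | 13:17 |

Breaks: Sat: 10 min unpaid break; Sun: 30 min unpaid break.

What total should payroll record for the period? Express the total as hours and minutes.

48 h 20 min

Tue: 08:05–15:53 = 7 h 48 min
Wed: 05:47–15:21 = 9 h 34 min
Thu: 08:08–15:14 = 7 h 6 min
Fri: 08:41–18:01 = 9 h 20 min
Sat: 10:47–21:29 = 10 h 42 min; less 10 min break → 10 h 32 min
Sun: 08:47–13:17 = 4 h 30 min; less 30 min break → 4 h 0 min
Total: 7 h 48 min + 9 h 34 min + 7 h 6 min + 9 h 20 min + 10 h 32 min + 4 h 0 min = 48 h 20 min.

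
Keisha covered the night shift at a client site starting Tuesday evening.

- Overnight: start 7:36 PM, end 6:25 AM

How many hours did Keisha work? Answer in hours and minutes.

Overnight: 7:36 PM → midnight = 4 h 24 min; midnight → 6:25 AM = 6 h 25 min; span 10 h 49 min

10 h 49 min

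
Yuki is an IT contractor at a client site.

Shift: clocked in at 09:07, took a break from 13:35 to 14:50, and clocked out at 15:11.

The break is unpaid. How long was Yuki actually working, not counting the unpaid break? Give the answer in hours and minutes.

4 h 49 min

Shift: 09:07–15:11 = 6 h 4 min; less 75 min break → 4 h 49 min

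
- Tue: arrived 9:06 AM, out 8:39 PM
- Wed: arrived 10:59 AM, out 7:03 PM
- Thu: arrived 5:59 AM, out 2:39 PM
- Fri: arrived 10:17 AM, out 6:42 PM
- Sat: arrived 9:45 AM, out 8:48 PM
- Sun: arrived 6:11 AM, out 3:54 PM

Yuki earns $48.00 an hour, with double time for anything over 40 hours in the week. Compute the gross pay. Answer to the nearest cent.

Tue: 9:06 AM–8:39 PM = 11 h 33 min
Wed: 10:59 AM–7:03 PM = 8 h 4 min
Thu: 5:59 AM–2:39 PM = 8 h 40 min
Fri: 10:17 AM–6:42 PM = 8 h 25 min
Sat: 9:45 AM–8:48 PM = 11 h 3 min
Sun: 6:11 AM–3:54 PM = 9 h 43 min
Total worked: 57 h 28 min = 3448 min.
Regular 40 h 0 min = 2400 min at $48.00/h; overtime 17 h 28 min = 1048 min at $96.00/h.
Pay = (2400 × $48.00 + 1048 × $96.00) ÷ 60 = $3596.80.

$3596.80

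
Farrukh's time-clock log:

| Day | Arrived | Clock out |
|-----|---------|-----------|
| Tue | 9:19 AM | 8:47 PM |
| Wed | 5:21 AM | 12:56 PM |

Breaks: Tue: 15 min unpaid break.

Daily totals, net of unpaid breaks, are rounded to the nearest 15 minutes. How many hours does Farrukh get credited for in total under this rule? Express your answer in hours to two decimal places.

Tue: 9:19 AM–8:47 PM = 11 h 28 min − 15 min = 11 h 13 min → rounds to 11 h 15 min
Wed: 5:21 AM–12:56 PM = 7 h 35 min → rounds to 7 h 30 min
Total credited: 18 h 45 min.

18.75 hours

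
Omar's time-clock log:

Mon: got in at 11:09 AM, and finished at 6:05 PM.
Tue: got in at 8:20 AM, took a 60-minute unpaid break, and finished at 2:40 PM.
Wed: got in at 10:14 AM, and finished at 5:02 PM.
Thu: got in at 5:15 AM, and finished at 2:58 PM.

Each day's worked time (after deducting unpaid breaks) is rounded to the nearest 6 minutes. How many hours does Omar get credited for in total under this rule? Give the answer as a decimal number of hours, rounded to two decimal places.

Mon: 11:09 AM–6:05 PM = 6 h 56 min → rounds to 6 h 54 min
Tue: 8:20 AM–2:40 PM = 6 h 20 min − 60 min = 5 h 20 min → rounds to 5 h 18 min
Wed: 10:14 AM–5:02 PM = 6 h 48 min → rounds to 6 h 48 min
Thu: 5:15 AM–2:58 PM = 9 h 43 min → rounds to 9 h 42 min
Total credited: 28 h 42 min.

28.70 hours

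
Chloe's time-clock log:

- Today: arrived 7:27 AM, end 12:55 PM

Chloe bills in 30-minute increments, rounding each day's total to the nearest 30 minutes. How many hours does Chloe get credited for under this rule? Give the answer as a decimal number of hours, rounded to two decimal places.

Today: 7:27 AM–12:55 PM = 5 h 28 min → rounds to 5 h 30 min

5.50 hours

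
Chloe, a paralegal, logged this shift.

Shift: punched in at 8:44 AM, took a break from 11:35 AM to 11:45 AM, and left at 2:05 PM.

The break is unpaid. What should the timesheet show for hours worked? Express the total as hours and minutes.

5 h 11 min

Shift: 8:44 AM–2:05 PM = 5 h 21 min; less 10 min break → 5 h 11 min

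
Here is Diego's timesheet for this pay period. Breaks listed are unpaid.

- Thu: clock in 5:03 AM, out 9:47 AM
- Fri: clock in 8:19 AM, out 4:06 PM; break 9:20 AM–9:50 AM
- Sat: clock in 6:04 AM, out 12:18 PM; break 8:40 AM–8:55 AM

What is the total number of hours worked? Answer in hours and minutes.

18 h 0 min

Thu: 5:03 AM–9:47 AM = 4 h 44 min
Fri: 8:19 AM–4:06 PM = 7 h 47 min; less 30 min break → 7 h 17 min
Sat: 6:04 AM–12:18 PM = 6 h 14 min; less 15 min break → 5 h 59 min
Total: 4 h 44 min + 7 h 17 min + 5 h 59 min = 18 h 0 min.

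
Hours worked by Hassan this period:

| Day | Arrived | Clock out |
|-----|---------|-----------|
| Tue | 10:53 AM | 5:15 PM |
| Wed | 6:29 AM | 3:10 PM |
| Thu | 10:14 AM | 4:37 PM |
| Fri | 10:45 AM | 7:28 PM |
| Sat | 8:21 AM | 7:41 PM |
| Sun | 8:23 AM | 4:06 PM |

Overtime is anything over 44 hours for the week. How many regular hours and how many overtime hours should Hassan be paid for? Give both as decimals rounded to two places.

Regular 44.00 hours, overtime 5.20 hours

Tue: 10:53 AM–5:15 PM = 6 h 22 min
Wed: 6:29 AM–3:10 PM = 8 h 41 min
Thu: 10:14 AM–4:37 PM = 6 h 23 min
Fri: 10:45 AM–7:28 PM = 8 h 43 min
Sat: 8:21 AM–7:41 PM = 11 h 20 min
Sun: 8:23 AM–4:06 PM = 7 h 43 min
Total worked: 49 h 12 min = 49.20 h.
Threshold 44 h → overtime 5 h 12 min, regular 44 h 0 min.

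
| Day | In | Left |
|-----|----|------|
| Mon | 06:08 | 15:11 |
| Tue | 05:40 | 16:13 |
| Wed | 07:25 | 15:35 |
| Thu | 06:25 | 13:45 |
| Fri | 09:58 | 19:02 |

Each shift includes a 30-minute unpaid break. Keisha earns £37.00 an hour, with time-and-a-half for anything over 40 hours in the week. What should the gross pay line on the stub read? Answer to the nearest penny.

Mon: 06:08–15:11 = 9 h 3 min; less 30 min break → 8 h 33 min
Tue: 05:40–16:13 = 10 h 33 min; less 30 min break → 10 h 3 min
Wed: 07:25–15:35 = 8 h 10 min; less 30 min break → 7 h 40 min
Thu: 06:25–13:45 = 7 h 20 min; less 30 min break → 6 h 50 min
Fri: 09:58–19:02 = 9 h 4 min; less 30 min break → 8 h 34 min
Total worked: 41 h 40 min = 2500 min.
Regular 40 h 0 min = 2400 min at £37.00/h; overtime 1 h 40 min = 100 min at £55.50/h.
Pay = (2400 × £37.00 + 100 × £55.50) ÷ 60 = £1572.50.

£1572.50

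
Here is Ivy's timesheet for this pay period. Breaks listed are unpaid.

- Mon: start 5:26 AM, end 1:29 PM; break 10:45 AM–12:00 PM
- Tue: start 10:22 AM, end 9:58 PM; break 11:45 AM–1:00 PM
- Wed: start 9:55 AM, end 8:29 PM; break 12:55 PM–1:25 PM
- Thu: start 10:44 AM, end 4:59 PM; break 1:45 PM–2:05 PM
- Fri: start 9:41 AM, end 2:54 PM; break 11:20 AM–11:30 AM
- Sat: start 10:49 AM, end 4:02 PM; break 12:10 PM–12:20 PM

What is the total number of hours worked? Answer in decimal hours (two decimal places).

Mon: 5:26 AM–1:29 PM = 8 h 3 min; less 75 min break → 6 h 48 min
Tue: 10:22 AM–9:58 PM = 11 h 36 min; less 75 min break → 10 h 21 min
Wed: 9:55 AM–8:29 PM = 10 h 34 min; less 30 min break → 10 h 4 min
Thu: 10:44 AM–4:59 PM = 6 h 15 min; less 20 min break → 5 h 55 min
Fri: 9:41 AM–2:54 PM = 5 h 13 min; less 10 min break → 5 h 3 min
Sat: 10:49 AM–4:02 PM = 5 h 13 min; less 10 min break → 5 h 3 min
Total: 6 h 48 min + 10 h 21 min + 10 h 4 min + 5 h 55 min + 5 h 3 min + 5 h 3 min = 43 h 14 min.

43.23 hours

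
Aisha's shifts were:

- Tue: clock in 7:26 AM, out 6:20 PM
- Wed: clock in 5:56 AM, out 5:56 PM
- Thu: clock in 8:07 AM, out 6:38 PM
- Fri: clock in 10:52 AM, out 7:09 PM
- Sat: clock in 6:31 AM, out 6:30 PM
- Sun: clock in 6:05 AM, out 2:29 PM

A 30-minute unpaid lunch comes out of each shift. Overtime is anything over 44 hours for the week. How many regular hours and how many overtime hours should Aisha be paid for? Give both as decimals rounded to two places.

Tue: 7:26 AM–6:20 PM = 10 h 54 min; less 30 min break → 10 h 24 min
Wed: 5:56 AM–5:56 PM = 12 h 0 min; less 30 min break → 11 h 30 min
Thu: 8:07 AM–6:38 PM = 10 h 31 min; less 30 min break → 10 h 1 min
Fri: 10:52 AM–7:09 PM = 8 h 17 min; less 30 min break → 7 h 47 min
Sat: 6:31 AM–6:30 PM = 11 h 59 min; less 30 min break → 11 h 29 min
Sun: 6:05 AM–2:29 PM = 8 h 24 min; less 30 min break → 7 h 54 min
Total worked: 59 h 5 min = 59.08 h.
Threshold 44 h → overtime 15 h 5 min, regular 44 h 0 min.

Regular 44.00 hours, overtime 15.08 hours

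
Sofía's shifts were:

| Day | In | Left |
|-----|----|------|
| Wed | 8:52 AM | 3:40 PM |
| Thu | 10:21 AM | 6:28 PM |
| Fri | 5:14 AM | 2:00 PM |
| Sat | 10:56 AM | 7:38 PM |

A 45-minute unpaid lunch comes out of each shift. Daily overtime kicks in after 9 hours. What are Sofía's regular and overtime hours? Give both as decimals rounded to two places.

Regular 29.38 hours, overtime 0.00 hours

Wed: 8:52 AM–3:40 PM = 6 h 48 min; less 45 min break → 6 h 3 min
Thu: 10:21 AM–6:28 PM = 8 h 7 min; less 45 min break → 7 h 22 min
Fri: 5:14 AM–2:00 PM = 8 h 46 min; less 45 min break → 8 h 1 min
Sat: 10:56 AM–7:38 PM = 8 h 42 min; less 45 min break → 7 h 57 min
Wed reg 6 h 3 min / OT 0 h 0 min; Thu reg 7 h 22 min / OT 0 h 0 min; Fri reg 8 h 1 min / OT 0 h 0 min; Sat reg 7 h 57 min / OT 0 h 0 min.
Totals: regular 29 h 23 min, overtime 0 h 0 min.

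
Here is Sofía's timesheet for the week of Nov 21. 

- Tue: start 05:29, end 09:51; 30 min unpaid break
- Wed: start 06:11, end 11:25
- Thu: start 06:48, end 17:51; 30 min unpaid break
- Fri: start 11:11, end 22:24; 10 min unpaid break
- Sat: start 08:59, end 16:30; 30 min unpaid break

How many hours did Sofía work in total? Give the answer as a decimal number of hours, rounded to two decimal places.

Tue: 05:29–09:51 = 4 h 22 min; less 30 min break → 3 h 52 min
Wed: 06:11–11:25 = 5 h 14 min
Thu: 06:48–17:51 = 11 h 3 min; less 30 min break → 10 h 33 min
Fri: 11:11–22:24 = 11 h 13 min; less 10 min break → 11 h 3 min
Sat: 08:59–16:30 = 7 h 31 min; less 30 min break → 7 h 1 min
Total: 3 h 52 min + 5 h 14 min + 10 h 33 min + 11 h 3 min + 7 h 1 min = 37 h 43 min.

37.72 hours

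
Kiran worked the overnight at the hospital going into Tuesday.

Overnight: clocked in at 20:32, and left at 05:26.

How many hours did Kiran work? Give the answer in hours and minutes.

Overnight: 20:32 → midnight = 3 h 28 min; midnight → 05:26 = 5 h 26 min; span 8 h 54 min

8 h 54 min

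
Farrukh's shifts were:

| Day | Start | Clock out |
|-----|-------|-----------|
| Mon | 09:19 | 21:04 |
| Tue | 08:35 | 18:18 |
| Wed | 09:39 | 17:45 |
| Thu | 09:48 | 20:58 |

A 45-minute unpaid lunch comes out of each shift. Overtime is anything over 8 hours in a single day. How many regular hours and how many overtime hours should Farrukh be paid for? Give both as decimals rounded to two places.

Regular 31.35 hours, overtime 6.38 hours

Mon: 09:19–21:04 = 11 h 45 min; less 45 min break → 11 h 0 min
Tue: 08:35–18:18 = 9 h 43 min; less 45 min break → 8 h 58 min
Wed: 09:39–17:45 = 8 h 6 min; less 45 min break → 7 h 21 min
Thu: 09:48–20:58 = 11 h 10 min; less 45 min break → 10 h 25 min
Mon reg 8 h 0 min / OT 3 h 0 min; Tue reg 8 h 0 min / OT 0 h 58 min; Wed reg 7 h 21 min / OT 0 h 0 min; Thu reg 8 h 0 min / OT 2 h 25 min.
Totals: regular 31 h 21 min, overtime 6 h 23 min.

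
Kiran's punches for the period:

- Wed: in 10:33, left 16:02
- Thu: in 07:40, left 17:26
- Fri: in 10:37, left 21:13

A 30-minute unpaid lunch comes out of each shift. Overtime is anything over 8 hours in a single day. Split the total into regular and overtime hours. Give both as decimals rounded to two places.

Regular 20.98 hours, overtime 3.37 hours

Wed: 10:33–16:02 = 5 h 29 min; less 30 min break → 4 h 59 min
Thu: 07:40–17:26 = 9 h 46 min; less 30 min break → 9 h 16 min
Fri: 10:37–21:13 = 10 h 36 min; less 30 min break → 10 h 6 min
Wed reg 4 h 59 min / OT 0 h 0 min; Thu reg 8 h 0 min / OT 1 h 16 min; Fri reg 8 h 0 min / OT 2 h 6 min.
Totals: regular 20 h 59 min, overtime 3 h 22 min.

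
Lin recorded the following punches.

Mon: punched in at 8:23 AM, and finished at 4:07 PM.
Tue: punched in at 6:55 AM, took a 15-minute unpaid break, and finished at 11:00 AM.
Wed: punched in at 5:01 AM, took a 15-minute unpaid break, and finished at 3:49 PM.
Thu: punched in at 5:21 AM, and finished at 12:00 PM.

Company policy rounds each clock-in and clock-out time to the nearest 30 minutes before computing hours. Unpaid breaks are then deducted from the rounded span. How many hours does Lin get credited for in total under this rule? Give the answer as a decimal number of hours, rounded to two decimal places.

28.50 hours

Mon: in 8:23 AM→8:30 AM, out 4:07 PM→4:00 PM; 7 h 30 min
Tue: in 6:55 AM→7:00 AM, out 11:00 AM→11:00 AM; 4 h 0 min − 15 min = 3 h 45 min
Wed: in 5:01 AM→5:00 AM, out 3:49 PM→4:00 PM; 11 h 0 min − 15 min = 10 h 45 min
Thu: in 5:21 AM→5:30 AM, out 12:00 PM→12:00 PM; 6 h 30 min
Total credited: 28 h 30 min.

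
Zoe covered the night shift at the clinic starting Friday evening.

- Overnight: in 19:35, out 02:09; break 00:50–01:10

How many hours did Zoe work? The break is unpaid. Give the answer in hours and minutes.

6 h 14 min

Overnight: 19:35 → midnight = 4 h 25 min; midnight → 02:09 = 2 h 9 min; span 6 h 34 min; less 20 min break → 6 h 14 min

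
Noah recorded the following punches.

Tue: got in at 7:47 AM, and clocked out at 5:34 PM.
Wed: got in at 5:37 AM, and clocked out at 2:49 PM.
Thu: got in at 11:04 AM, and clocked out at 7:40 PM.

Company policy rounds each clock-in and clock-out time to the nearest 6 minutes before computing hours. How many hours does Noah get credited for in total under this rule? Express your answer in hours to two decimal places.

27.60 hours

Tue: in 7:47 AM→7:48 AM, out 5:34 PM→5:36 PM; 9 h 48 min
Wed: in 5:37 AM→5:36 AM, out 2:49 PM→2:48 PM; 9 h 12 min
Thu: in 11:04 AM→11:06 AM, out 7:40 PM→7:42 PM; 8 h 36 min
Total credited: 27 h 36 min.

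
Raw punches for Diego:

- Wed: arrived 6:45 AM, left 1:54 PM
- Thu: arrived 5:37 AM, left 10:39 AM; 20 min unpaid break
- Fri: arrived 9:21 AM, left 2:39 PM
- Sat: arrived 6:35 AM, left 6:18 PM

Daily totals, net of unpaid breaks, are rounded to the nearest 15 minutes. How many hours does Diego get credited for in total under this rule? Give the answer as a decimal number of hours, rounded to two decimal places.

29.00 hours

Wed: 6:45 AM–1:54 PM = 7 h 9 min → rounds to 7 h 15 min
Thu: 5:37 AM–10:39 AM = 5 h 2 min − 20 min = 4 h 42 min → rounds to 4 h 45 min
Fri: 9:21 AM–2:39 PM = 5 h 18 min → rounds to 5 h 15 min
Sat: 6:35 AM–6:18 PM = 11 h 43 min → rounds to 11 h 45 min
Total credited: 29 h 0 min.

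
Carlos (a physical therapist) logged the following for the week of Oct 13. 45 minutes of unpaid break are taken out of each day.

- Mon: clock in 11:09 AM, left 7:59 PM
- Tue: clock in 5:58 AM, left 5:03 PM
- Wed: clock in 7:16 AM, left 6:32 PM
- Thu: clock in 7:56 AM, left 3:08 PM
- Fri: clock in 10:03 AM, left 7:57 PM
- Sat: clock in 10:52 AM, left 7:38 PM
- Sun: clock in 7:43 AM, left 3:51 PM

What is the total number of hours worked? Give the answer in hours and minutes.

59 h 56 min

Mon: 11:09 AM–7:59 PM = 8 h 50 min; less 45 min break → 8 h 5 min
Tue: 5:58 AM–5:03 PM = 11 h 5 min; less 45 min break → 10 h 20 min
Wed: 7:16 AM–6:32 PM = 11 h 16 min; less 45 min break → 10 h 31 min
Thu: 7:56 AM–3:08 PM = 7 h 12 min; less 45 min break → 6 h 27 min
Fri: 10:03 AM–7:57 PM = 9 h 54 min; less 45 min break → 9 h 9 min
Sat: 10:52 AM–7:38 PM = 8 h 46 min; less 45 min break → 8 h 1 min
Sun: 7:43 AM–3:51 PM = 8 h 8 min; less 45 min break → 7 h 23 min
Total: 8 h 5 min + 10 h 20 min + 10 h 31 min + 6 h 27 min + 9 h 9 min + 8 h 1 min + 7 h 23 min = 59 h 56 min.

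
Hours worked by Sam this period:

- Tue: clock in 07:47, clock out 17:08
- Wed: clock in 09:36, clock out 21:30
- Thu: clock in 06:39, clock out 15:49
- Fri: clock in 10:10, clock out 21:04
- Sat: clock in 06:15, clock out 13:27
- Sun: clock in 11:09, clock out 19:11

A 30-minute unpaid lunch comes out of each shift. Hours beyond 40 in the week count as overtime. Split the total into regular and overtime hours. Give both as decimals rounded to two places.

Regular 40.00 hours, overtime 13.55 hours

Tue: 07:47–17:08 = 9 h 21 min; less 30 min break → 8 h 51 min
Wed: 09:36–21:30 = 11 h 54 min; less 30 min break → 11 h 24 min
Thu: 06:39–15:49 = 9 h 10 min; less 30 min break → 8 h 40 min
Fri: 10:10–21:04 = 10 h 54 min; less 30 min break → 10 h 24 min
Sat: 06:15–13:27 = 7 h 12 min; less 30 min break → 6 h 42 min
Sun: 11:09–19:11 = 8 h 2 min; less 30 min break → 7 h 32 min
Total worked: 53 h 33 min = 53.55 h.
Threshold 40 h → overtime 13 h 33 min, regular 40 h 0 min.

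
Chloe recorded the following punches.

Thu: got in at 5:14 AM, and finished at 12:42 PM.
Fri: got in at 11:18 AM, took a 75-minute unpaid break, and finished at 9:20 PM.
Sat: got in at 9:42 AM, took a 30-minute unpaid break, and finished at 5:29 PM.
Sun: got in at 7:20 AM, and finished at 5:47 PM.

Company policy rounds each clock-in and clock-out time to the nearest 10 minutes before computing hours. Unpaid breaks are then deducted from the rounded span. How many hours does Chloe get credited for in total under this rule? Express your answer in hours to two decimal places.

Thu: in 5:14 AM→5:10 AM, out 12:42 PM→12:40 PM; 7 h 30 min
Fri: in 11:18 AM→11:20 AM, out 9:20 PM→9:20 PM; 10 h 0 min − 75 min = 8 h 45 min
Sat: in 9:42 AM→9:40 AM, out 5:29 PM→5:30 PM; 7 h 50 min − 30 min = 7 h 20 min
Sun: in 7:20 AM→7:20 AM, out 5:47 PM→5:50 PM; 10 h 30 min
Total credited: 34 h 5 min.

34.08 hours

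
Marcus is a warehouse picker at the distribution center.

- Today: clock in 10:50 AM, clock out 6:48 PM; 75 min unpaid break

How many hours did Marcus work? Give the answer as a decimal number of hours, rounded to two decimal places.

6.72 hours

Today: 10:50 AM–6:48 PM = 7 h 58 min; less 75 min break → 6 h 43 min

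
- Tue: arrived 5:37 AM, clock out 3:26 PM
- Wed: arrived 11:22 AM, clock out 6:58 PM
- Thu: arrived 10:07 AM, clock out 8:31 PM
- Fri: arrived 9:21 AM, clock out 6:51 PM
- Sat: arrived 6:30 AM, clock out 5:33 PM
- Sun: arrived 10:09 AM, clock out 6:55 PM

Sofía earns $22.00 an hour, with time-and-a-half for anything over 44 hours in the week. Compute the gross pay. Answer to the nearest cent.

$1401.40

Tue: 5:37 AM–3:26 PM = 9 h 49 min
Wed: 11:22 AM–6:58 PM = 7 h 36 min
Thu: 10:07 AM–8:31 PM = 10 h 24 min
Fri: 9:21 AM–6:51 PM = 9 h 30 min
Sat: 6:30 AM–5:33 PM = 11 h 3 min
Sun: 10:09 AM–6:55 PM = 8 h 46 min
Total worked: 57 h 8 min = 3428 min.
Regular 44 h 0 min = 2640 min at $22.00/h; overtime 13 h 8 min = 788 min at $33.00/h.
Pay = (2640 × $22.00 + 788 × $33.00) ÷ 60 = $1401.40.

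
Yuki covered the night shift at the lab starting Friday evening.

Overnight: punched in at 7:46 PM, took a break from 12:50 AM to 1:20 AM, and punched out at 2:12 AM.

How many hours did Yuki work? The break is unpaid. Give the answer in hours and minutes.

5 h 56 min

Overnight: 7:46 PM → midnight = 4 h 14 min; midnight → 2:12 AM = 2 h 12 min; span 6 h 26 min; less 30 min break → 5 h 56 min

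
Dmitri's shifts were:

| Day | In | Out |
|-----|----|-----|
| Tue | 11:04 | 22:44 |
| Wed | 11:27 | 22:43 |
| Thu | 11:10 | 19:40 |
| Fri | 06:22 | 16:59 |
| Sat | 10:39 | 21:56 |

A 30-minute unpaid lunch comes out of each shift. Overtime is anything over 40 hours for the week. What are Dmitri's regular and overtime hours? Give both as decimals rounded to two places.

Tue: 11:04–22:44 = 11 h 40 min; less 30 min break → 11 h 10 min
Wed: 11:27–22:43 = 11 h 16 min; less 30 min break → 10 h 46 min
Thu: 11:10–19:40 = 8 h 30 min; less 30 min break → 8 h 0 min
Fri: 06:22–16:59 = 10 h 37 min; less 30 min break → 10 h 7 min
Sat: 10:39–21:56 = 11 h 17 min; less 30 min break → 10 h 47 min
Total worked: 50 h 50 min = 50.83 h.
Threshold 40 h → overtime 10 h 50 min, regular 40 h 0 min.

Regular 40.00 hours, overtime 10.83 hours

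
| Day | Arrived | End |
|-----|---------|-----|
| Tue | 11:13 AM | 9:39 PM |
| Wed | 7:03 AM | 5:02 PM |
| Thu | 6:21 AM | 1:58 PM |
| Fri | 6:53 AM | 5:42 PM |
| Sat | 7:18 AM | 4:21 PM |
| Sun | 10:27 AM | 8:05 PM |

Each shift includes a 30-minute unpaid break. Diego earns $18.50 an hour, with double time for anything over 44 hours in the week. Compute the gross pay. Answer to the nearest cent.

Tue: 11:13 AM–9:39 PM = 10 h 26 min; less 30 min break → 9 h 56 min
Wed: 7:03 AM–5:02 PM = 9 h 59 min; less 30 min break → 9 h 29 min
Thu: 6:21 AM–1:58 PM = 7 h 37 min; less 30 min break → 7 h 7 min
Fri: 6:53 AM–5:42 PM = 10 h 49 min; less 30 min break → 10 h 19 min
Sat: 7:18 AM–4:21 PM = 9 h 3 min; less 30 min break → 8 h 33 min
Sun: 10:27 AM–8:05 PM = 9 h 38 min; less 30 min break → 9 h 8 min
Total worked: 54 h 32 min = 3272 min.
Regular 44 h 0 min = 2640 min at $18.50/h; overtime 10 h 32 min = 632 min at $37.00/h.
Pay = (2640 × $18.50 + 632 × $37.00) ÷ 60 = $1203.73.

$1203.73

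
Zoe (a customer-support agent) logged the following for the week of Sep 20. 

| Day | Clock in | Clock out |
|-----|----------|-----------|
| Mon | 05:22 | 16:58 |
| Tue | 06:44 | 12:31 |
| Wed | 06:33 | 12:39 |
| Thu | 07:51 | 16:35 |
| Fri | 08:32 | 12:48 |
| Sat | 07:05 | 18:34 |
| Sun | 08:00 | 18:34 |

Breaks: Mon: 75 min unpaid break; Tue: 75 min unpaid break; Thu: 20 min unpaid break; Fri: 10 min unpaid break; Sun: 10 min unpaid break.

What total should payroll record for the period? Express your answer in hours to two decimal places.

55.37 hours

Mon: 05:22–16:58 = 11 h 36 min; less 75 min break → 10 h 21 min
Tue: 06:44–12:31 = 5 h 47 min; less 75 min break → 4 h 32 min
Wed: 06:33–12:39 = 6 h 6 min
Thu: 07:51–16:35 = 8 h 44 min; less 20 min break → 8 h 24 min
Fri: 08:32–12:48 = 4 h 16 min; less 10 min break → 4 h 6 min
Sat: 07:05–18:34 = 11 h 29 min
Sun: 08:00–18:34 = 10 h 34 min; less 10 min break → 10 h 24 min
Total: 10 h 21 min + 4 h 32 min + 6 h 6 min + 8 h 24 min + 4 h 6 min + 11 h 29 min + 10 h 24 min = 55 h 22 min.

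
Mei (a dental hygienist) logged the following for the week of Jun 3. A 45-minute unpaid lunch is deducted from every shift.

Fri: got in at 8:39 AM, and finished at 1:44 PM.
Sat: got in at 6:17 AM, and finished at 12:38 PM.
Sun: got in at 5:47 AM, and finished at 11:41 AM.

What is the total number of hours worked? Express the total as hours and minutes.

15 h 5 min

Fri: 8:39 AM–1:44 PM = 5 h 5 min; less 45 min break → 4 h 20 min
Sat: 6:17 AM–12:38 PM = 6 h 21 min; less 45 min break → 5 h 36 min
Sun: 5:47 AM–11:41 AM = 5 h 54 min; less 45 min break → 5 h 9 min
Total: 4 h 20 min + 5 h 36 min + 5 h 9 min = 15 h 5 min.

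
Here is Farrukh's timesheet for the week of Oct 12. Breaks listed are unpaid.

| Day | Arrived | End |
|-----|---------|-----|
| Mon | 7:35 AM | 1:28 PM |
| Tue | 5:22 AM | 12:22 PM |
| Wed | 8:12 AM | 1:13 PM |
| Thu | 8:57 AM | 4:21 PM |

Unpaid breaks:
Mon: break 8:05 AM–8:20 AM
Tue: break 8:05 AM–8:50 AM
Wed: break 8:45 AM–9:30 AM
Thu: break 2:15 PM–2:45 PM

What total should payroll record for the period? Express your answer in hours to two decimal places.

Mon: 7:35 AM–1:28 PM = 5 h 53 min; less 15 min break → 5 h 38 min
Tue: 5:22 AM–12:22 PM = 7 h 0 min; less 45 min break → 6 h 15 min
Wed: 8:12 AM–1:13 PM = 5 h 1 min; less 45 min break → 4 h 16 min
Thu: 8:57 AM–4:21 PM = 7 h 24 min; less 30 min break → 6 h 54 min
Total: 5 h 38 min + 6 h 15 min + 4 h 16 min + 6 h 54 min = 23 h 3 min.

23.05 hours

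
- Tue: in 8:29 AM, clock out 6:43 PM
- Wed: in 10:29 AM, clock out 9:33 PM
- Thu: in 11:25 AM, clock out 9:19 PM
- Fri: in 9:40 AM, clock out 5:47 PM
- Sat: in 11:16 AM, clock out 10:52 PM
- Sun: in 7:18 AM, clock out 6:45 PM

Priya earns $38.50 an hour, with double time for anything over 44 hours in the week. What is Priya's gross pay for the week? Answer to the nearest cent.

Tue: 8:29 AM–6:43 PM = 10 h 14 min
Wed: 10:29 AM–9:33 PM = 11 h 4 min
Thu: 11:25 AM–9:19 PM = 9 h 54 min
Fri: 9:40 AM–5:47 PM = 8 h 7 min
Sat: 11:16 AM–10:52 PM = 11 h 36 min
Sun: 7:18 AM–6:45 PM = 11 h 27 min
Total worked: 62 h 22 min = 3742 min.
Regular 44 h 0 min = 2640 min at $38.50/h; overtime 18 h 22 min = 1102 min at $77.00/h.
Pay = (2640 × $38.50 + 1102 × $77.00) ÷ 60 = $3108.23.

$3108.23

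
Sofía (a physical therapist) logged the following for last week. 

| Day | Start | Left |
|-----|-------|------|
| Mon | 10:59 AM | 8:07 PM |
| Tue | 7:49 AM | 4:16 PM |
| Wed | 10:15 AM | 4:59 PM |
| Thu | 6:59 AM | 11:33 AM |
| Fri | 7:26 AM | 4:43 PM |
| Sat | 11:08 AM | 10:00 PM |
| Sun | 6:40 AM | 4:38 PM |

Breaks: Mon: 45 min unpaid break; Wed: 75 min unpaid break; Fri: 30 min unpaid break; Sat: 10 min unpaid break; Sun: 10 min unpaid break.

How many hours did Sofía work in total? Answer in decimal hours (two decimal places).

56.17 hours

Mon: 10:59 AM–8:07 PM = 9 h 8 min; less 45 min break → 8 h 23 min
Tue: 7:49 AM–4:16 PM = 8 h 27 min
Wed: 10:15 AM–4:59 PM = 6 h 44 min; less 75 min break → 5 h 29 min
Thu: 6:59 AM–11:33 AM = 4 h 34 min
Fri: 7:26 AM–4:43 PM = 9 h 17 min; less 30 min break → 8 h 47 min
Sat: 11:08 AM–10:00 PM = 10 h 52 min; less 10 min break → 10 h 42 min
Sun: 6:40 AM–4:38 PM = 9 h 58 min; less 10 min break → 9 h 48 min
Total: 8 h 23 min + 8 h 27 min + 5 h 29 min + 4 h 34 min + 8 h 47 min + 10 h 42 min + 9 h 48 min = 56 h 10 min.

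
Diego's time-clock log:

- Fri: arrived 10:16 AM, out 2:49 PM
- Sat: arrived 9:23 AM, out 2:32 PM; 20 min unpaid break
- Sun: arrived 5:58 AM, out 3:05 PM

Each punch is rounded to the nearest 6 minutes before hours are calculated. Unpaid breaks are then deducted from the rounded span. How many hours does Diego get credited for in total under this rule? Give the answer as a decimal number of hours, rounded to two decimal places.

Fri: in 10:16 AM→10:18 AM, out 2:49 PM→2:48 PM; 4 h 30 min
Sat: in 9:23 AM→9:24 AM, out 2:32 PM→2:30 PM; 5 h 6 min − 20 min = 4 h 46 min
Sun: in 5:58 AM→6:00 AM, out 3:05 PM→3:06 PM; 9 h 6 min
Total credited: 18 h 22 min.

18.37 hours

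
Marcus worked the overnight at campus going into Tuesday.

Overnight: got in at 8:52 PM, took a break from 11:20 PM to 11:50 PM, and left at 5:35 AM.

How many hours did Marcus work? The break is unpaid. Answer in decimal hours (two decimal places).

8.22 hours

Overnight: 8:52 PM → midnight = 3 h 8 min; midnight → 5:35 AM = 5 h 35 min; span 8 h 43 min; less 30 min break → 8 h 13 min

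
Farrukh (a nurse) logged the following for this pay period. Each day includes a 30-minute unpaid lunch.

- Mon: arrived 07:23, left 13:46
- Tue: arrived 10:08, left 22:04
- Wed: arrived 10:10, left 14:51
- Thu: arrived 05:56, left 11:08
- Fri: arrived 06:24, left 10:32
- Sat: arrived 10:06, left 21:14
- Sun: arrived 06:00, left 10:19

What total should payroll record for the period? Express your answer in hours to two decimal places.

44.28 hours

Mon: 07:23–13:46 = 6 h 23 min; less 30 min break → 5 h 53 min
Tue: 10:08–22:04 = 11 h 56 min; less 30 min break → 11 h 26 min
Wed: 10:10–14:51 = 4 h 41 min; less 30 min break → 4 h 11 min
Thu: 05:56–11:08 = 5 h 12 min; less 30 min break → 4 h 42 min
Fri: 06:24–10:32 = 4 h 8 min; less 30 min break → 3 h 38 min
Sat: 10:06–21:14 = 11 h 8 min; less 30 min break → 10 h 38 min
Sun: 06:00–10:19 = 4 h 19 min; less 30 min break → 3 h 49 min
Total: 5 h 53 min + 11 h 26 min + 4 h 11 min + 4 h 42 min + 3 h 38 min + 10 h 38 min + 3 h 49 min = 44 h 17 min.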